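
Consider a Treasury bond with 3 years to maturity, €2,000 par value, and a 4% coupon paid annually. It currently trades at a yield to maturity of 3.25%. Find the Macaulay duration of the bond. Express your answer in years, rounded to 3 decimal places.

Periodic yield y = 0.0325. Discount each cash flow and weight by its year:
  t   CF        PV=CF/(1+0.0325)^t    t·PV
  1        80.00        77.4818        77.4818
  2        80.00        75.0429       150.0859
  3     2,080.00     1,889.7013     5,669.1038
  Σ                  2,042.2261     5,896.6715
Price P = Σ PV = 2,042.2261.
Macaulay duration = Σ(t·PV) / P = 5,896.6715 / 2,042.2261 = 2.88737 years.

2.887 years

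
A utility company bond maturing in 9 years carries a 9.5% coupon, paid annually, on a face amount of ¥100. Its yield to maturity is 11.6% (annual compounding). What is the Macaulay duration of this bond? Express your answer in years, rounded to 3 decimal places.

Periodic yield y = 0.116. Discount each cash flow and weight by its year:
  t   CF        PV=CF/(1+0.116)^t    t·PV
  1         9.50         8.5125         8.5125
  2         9.50         7.6277        15.2555
  3         9.50         6.8349        20.5046
  4         9.50         6.1244        24.4978
  5         9.50         5.4879        27.4393
  6         9.50         4.9174        29.5046
  7         9.50         4.4063        30.8441
  8         9.50         3.9483        31.5864
  9       109.50        40.7790       367.0108
  Σ                     88.6385       555.1556
Price P = Σ PV = 88.6385.
Macaulay duration = Σ(t·PV) / P = 555.1556 / 88.6385 = 6.26315 years.

6.263 years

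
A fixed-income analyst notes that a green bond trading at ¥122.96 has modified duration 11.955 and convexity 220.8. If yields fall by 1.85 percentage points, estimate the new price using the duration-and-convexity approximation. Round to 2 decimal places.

Duration effect: -D_mod·Δy = -11.955 × (-0.0185) = +0.2211675
Convexity effect: ½·C·(Δy)² = 0.5 × 220.8 × (-0.0185)² = +0.0377844
ΔP/P ≈ +0.2211675 + 0.0377844 = +0.2589519
New price ≈ 122.96 × (1 + 0.2589519) = 154.800725624.

¥154.80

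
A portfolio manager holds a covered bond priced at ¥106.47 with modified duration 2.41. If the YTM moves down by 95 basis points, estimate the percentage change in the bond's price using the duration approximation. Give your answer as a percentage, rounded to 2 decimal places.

Duration approximation: ΔP/P ≈ -D_mod · Δy = -2.41 × (-0.0095) = +0.022895.
As a percentage: +2.2895%.

+2.29%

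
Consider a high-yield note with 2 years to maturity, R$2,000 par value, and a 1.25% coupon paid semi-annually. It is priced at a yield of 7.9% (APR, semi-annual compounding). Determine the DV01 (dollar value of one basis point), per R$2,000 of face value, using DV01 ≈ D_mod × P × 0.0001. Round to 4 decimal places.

Periodic yield y = 0.0395.
  t   CF        PV=CF/(1+0.0395)^t    t·PV
  1        12.50        12.0250        12.0250
  2        12.50        11.5681        23.1361
  3        12.50        11.1285        33.3855
  4     2,012.50     1,723.6057     6,894.4227
  Σ                  1,758.3273     6,962.9693
P = 1,758.3273; D_Mac = 3.96000 half-year periods = 1.98000 yrs; D_mod = 1.90476 yrs.
DV01 ≈ 1.90476 × 1,758.3273 × 0.0001 = 0.334919.

R$0.3349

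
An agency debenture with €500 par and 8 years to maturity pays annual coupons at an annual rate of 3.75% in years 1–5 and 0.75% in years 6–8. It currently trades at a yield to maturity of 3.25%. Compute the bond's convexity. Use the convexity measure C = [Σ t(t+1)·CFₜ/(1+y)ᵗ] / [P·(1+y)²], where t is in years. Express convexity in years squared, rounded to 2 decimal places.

57.55

With y = 0.0325:
  t   CF        PV=CF/(1+0.0325)^t    t·PV        t(t+1)·PV
  1        18.75        18.1598        18.1598          36.3196
  2        18.75        17.5882        35.1764         105.5291
  3        18.75        17.0346        51.1037         204.4148
  4        18.75        16.4984        65.9935         329.9674
  5        18.75        15.9791        79.8953         479.3715
  6         3.75         3.0952        18.5713         129.9991
  7         3.75         2.9978        20.9845         167.8761
  8       503.75       390.0269     3,120.2153      28,081.9378
  Σ                    481.3799     3,410.0997      29,535.4154
P = 481.3799.
Convexity = Σ t(t+1)·PV / [P·(1+y)²] = 29,535.4154 / (481.3799 × 1.066056) = 57.55393.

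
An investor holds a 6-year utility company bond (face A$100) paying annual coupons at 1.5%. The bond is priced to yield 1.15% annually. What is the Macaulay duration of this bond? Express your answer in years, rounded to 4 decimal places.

5.7852 years

Periodic yield y = 0.0115. Discount each cash flow and weight by its year:
  t   CF        PV=CF/(1+0.0115)^t    t·PV
  1         1.50         1.4829         1.4829
  2         1.50         1.4661         2.9322
  3         1.50         1.4494         4.3483
  4         1.50         1.4329         5.7318
  5         1.50         1.4166         7.0832
  6       101.50        94.7700       568.6198
  Σ                    102.0180       590.1982
Price P = Σ PV = 102.0180.
Macaulay duration = Σ(t·PV) / P = 590.1982 / 102.0180 = 5.78524 years.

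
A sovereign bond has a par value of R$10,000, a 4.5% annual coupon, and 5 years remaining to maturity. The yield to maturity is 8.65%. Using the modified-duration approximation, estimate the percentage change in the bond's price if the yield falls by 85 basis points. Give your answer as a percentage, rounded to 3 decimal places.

+3.554%

Periodic yield y = 0.0865. Modified duration first:
  t   CF        PV=CF/(1+0.0865)^t    t·PV
  1       450.00       414.1740       414.1740
  2       450.00       381.2001       762.4003
  3       450.00       350.8515     1,052.5545
  4       450.00       322.9190     1,291.6760
  5    10,450.00     6,901.8837    34,509.4185
  Σ                  8,371.0283    38,030.2232
P = 8,371.0283; D_Mac = 4.54308 yrs; D_mod = 4.54308/(1+0.0865) = 4.18139 yrs.
ΔP/P ≈ -D_mod · Δy = -4.18139 × (-0.0085) = +0.035542 = +3.5542%.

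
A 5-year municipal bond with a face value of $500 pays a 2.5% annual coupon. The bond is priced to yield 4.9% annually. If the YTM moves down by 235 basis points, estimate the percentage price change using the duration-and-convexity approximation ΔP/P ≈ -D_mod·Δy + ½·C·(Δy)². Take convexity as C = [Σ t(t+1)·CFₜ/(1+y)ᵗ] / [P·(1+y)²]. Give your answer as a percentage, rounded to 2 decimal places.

+11.33%

With y = 0.049:
  t   CF        PV=CF/(1+0.049)^t    t·PV        t(t+1)·PV
  1        12.50        11.9161        11.9161          23.8322
  2        12.50        11.3595        22.7190          68.1570
  3        12.50        10.8289        32.4866         129.9466
  4        12.50        10.3231        41.2922         206.4610
  5       512.50       403.4748     2,017.3741      12,104.2444
  Σ                    447.9023     2,125.7880      12,532.6412
P = 447.9023; D_Mac = 4.74610 yrs; D_mod = 4.52440 yrs; C = 25.42777.
Duration effect: -4.52440 × (-0.0235) = +0.106323
Convexity effect: 0.5 × 25.42777 × (-0.0235)² = +0.0070212
ΔP/P ≈ +0.106323 + 0.0070212 = +0.113345 = +11.3345%.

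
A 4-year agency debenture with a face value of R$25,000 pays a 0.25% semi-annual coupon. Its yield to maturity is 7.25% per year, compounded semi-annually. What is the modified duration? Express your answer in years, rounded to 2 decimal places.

3.84 years

Periodic yield y = 0.03625. First find Macaulay duration:
  t   CF        PV=CF/(1+0.03625)^t    t·PV
  1        31.25        30.1568        30.1568
  2        31.25        29.1019        58.2037
  3        31.25        28.0838        84.2515
  4        31.25        27.1014       108.4056
  5        31.25        26.1533       130.7667
  6        31.25        25.2385       151.4307
  7        31.25        24.3556       170.4890
  8    25,031.25    18,826.3526   150,610.8211
  Σ                 19,016.5439   151,344.5252
P = 19,016.5439; Macaulay duration = 151,344.5252 / 19,016.5439 = 7.95857 half-year periods = 3.97929 years.
Modified duration = D_Mac / (1 + y) = 3.97929 / 1.03625 = 3.84008 years.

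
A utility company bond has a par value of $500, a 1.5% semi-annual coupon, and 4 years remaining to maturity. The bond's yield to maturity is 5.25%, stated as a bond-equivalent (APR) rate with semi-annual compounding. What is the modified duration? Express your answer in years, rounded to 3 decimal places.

3.788 years

Periodic yield y = 0.02625. First find Macaulay duration:
  t   CF        PV=CF/(1+0.02625)^t    t·PV
  1         3.75         3.6541         3.6541
  2         3.75         3.5606         7.1212
  3         3.75         3.4695        10.4086
  4         3.75         3.3808        13.5232
  5         3.75         3.2943        16.4716
  6         3.75         3.2101        19.2603
  7         3.75         3.1279        21.8956
  8       503.75       409.4395     3,275.5157
  Σ                    433.1368     3,367.8503
P = 433.1368; Macaulay duration = 3,367.8503 / 433.1368 = 7.77549 half-year periods = 3.88774 years.
Modified duration = D_Mac / (1 + y) = 3.88774 / 1.02625 = 3.78830 years.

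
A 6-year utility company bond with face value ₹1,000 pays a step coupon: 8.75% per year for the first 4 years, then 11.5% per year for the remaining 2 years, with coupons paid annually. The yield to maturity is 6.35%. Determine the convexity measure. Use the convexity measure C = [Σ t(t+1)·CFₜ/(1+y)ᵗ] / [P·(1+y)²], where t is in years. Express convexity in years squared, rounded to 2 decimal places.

28.89

With y = 0.0635:
  t   CF        PV=CF/(1+0.0635)^t    t·PV        t(t+1)·PV
  1        87.50        82.2755        82.2755         164.5510
  2        87.50        77.3630       154.7259         464.1777
  3        87.50        72.7437       218.2312         872.9248
  4        87.50        68.4003       273.6012       1,368.0062
  5       115.00        84.5299       422.6495       2,535.8971
  6     1,115.00       770.6371     4,623.8225      32,366.7574
  Σ                  1,155.9495     5,775.3059      37,772.3142
P = 1,155.9495.
Convexity = Σ t(t+1)·PV / [P·(1+y)²] = 37,772.3142 / (1,155.9495 × 1.131032) = 28.89081.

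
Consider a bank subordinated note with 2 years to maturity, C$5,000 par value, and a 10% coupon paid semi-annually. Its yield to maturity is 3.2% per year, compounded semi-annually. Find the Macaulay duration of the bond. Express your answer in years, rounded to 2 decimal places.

1.87 years

Periodic yield y = 0.016. Discount each cash flow and weight by its period:
  t   CF        PV=CF/(1+0.016)^t    t·PV
  1       250.00       246.0630       246.0630
  2       250.00       242.1880       484.3760
  3       250.00       238.3740       715.1220
  4     5,250.00     4,927.0217    19,708.0866
  Σ                  5,653.6466    21,153.6476
Price P = Σ PV = 5,653.6466.
Macaulay duration = Σ(t·PV) / P = 21,153.6476 / 5,653.6466 = 3.74159 half-year periods.
In years: 3.74159 / 2 = 1.87080 years.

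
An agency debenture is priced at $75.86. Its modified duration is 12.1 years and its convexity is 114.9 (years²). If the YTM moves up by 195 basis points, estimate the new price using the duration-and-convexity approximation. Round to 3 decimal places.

$59.618

Duration effect: -D_mod·Δy = -12.1 × (+0.0195) = -0.235950
Convexity effect: ½·C·(Δy)² = 0.5 × 114.9 × (0.0195)² = +0.0218453625
ΔP/P ≈ -0.235950 + 0.0218453625 = -0.2141046375
New price ≈ 75.86 × (1 - 0.2141046375) = 59.61802219925.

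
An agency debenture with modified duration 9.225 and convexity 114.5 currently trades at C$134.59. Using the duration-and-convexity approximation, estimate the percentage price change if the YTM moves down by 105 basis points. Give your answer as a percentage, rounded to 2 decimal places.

+10.32%

Duration effect: -D_mod·Δy = -9.225 × (-0.0105) = +0.0968625
Convexity effect: ½·C·(Δy)² = 0.5 × 114.5 × (-0.0105)² = +0.0063118125
ΔP/P ≈ +0.0968625 + 0.0063118125 = +0.1031743125
= +10.31743125%.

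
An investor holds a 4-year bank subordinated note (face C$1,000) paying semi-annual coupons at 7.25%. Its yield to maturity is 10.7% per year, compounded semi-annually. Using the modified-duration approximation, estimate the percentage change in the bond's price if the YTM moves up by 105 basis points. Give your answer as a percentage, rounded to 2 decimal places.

Periodic yield y = 0.0535. Modified duration first:
  t   CF        PV=CF/(1+0.0535)^t    t·PV
  1        36.25        34.4091        34.4091
  2        36.25        32.6617        65.3234
  3        36.25        31.0030        93.0091
  4        36.25        29.4286       117.7145
  5        36.25        27.9341       139.6707
  6        36.25        26.5156       159.0933
  7        36.25        25.1690       176.1831
  8     1,036.25       682.9489     5,463.5914
  Σ                    890.0701     6,248.9947
P = 890.0701; D_Mac = 7.02079 half-year periods = 3.51039 yrs; D_mod = 3.51039/(1+0.0535) = 3.33213 yrs.
ΔP/P ≈ -D_mod · Δy = -3.33213 × (+0.0105) = -0.034987 = -3.4987%.

-3.50%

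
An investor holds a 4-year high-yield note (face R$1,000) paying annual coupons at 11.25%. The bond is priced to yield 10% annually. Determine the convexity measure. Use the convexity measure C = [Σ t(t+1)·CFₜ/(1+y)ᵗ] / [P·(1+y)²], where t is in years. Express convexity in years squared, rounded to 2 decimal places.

With y = 0.1:
  t   CF        PV=CF/(1+0.1)^t    t·PV        t(t+1)·PV
  1       112.50       102.2727       102.2727         204.5455
  2       112.50        92.9752       185.9504         557.8512
  3       112.50        84.5229       253.5687       1,014.2750
  4     1,112.50       759.8525     3,039.4099      15,197.0494
  Σ                  1,039.6233     3,581.2018      16,973.7211
P = 1,039.6233.
Convexity = Σ t(t+1)·PV / [P·(1+y)²] = 16,973.7211 / (1,039.6233 × 1.210000) = 13.49322.

13.49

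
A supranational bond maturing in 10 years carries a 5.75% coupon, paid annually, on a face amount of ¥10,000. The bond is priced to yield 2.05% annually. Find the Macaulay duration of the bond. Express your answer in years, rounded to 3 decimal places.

Periodic yield y = 0.0205. Discount each cash flow and weight by its year:
  t   CF        PV=CF/(1+0.0205)^t    t·PV
  1       575.00       563.4493       563.4493
  2       575.00       552.1306     1,104.2612
  3       575.00       541.0393     1,623.1179
  4       575.00       530.1708     2,120.6832
  5       575.00       519.5206     2,597.6032
  6       575.00       509.0844     3,054.5064
  7       575.00       498.8578     3,492.0047
  8       575.00       488.8367     3,910.6933
  9       575.00       479.0168     4,311.1514
  10   10,575.00     8,632.7723    86,327.7229
  Σ                 13,314.8786   109,105.1935
Price P = Σ PV = 13,314.8786.
Macaulay duration = Σ(t·PV) / P = 109,105.1935 / 13,314.8786 = 8.19423 years.

8.194 years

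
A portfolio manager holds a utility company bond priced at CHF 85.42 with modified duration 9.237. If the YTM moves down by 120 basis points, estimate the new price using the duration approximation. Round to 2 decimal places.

Duration approximation: ΔP/P ≈ -D_mod · Δy = -9.237 × (-0.012) = +0.110844.
New price ≈ 85.42 × (1 + 0.110844) = 94.88829448.

CHF 94.89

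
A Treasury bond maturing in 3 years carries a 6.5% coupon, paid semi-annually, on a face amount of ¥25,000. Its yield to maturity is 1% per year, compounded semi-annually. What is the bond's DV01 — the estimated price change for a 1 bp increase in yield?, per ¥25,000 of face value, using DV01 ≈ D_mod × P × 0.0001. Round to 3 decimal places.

Periodic yield y = 0.005.
  t   CF        PV=CF/(1+0.005)^t    t·PV
  1       812.50       808.4577       808.4577
  2       812.50       804.4355     1,608.8711
  3       812.50       800.4334     2,401.3001
  4       812.50       796.4511     3,185.8044
  5       812.50       792.4887     3,962.4433
  6    25,812.50    25,051.4979   150,308.9873
  Σ                 29,053.7643   162,275.8640
P = 29,053.7643; D_Mac = 5.58536 half-year periods = 2.79268 yrs; D_mod = 2.77879 yrs.
DV01 ≈ 2.77879 × 29,053.7643 × 0.0001 = 8.073426.

¥8.073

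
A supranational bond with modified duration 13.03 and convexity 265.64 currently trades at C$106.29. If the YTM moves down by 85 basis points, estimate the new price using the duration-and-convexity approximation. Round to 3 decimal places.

C$119.082

Duration effect: -D_mod·Δy = -13.03 × (-0.0085) = +0.110755
Convexity effect: ½·C·(Δy)² = 0.5 × 265.64 × (-0.0085)² = +0.009596245
ΔP/P ≈ +0.110755 + 0.009596245 = +0.120351245
New price ≈ 106.29 × (1 + 0.120351245) = 119.08213383105.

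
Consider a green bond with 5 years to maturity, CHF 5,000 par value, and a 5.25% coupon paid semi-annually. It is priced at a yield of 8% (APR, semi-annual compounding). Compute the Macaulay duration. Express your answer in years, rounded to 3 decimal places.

4.422 years

Periodic yield y = 0.04. Discount each cash flow and weight by its period:
  t   CF        PV=CF/(1+0.04)^t    t·PV
  1       131.25       126.2019       126.2019
  2       131.25       121.3480       242.6960
  3       131.25       116.6808       350.0423
  4       131.25       112.1931       448.7722
  5       131.25       107.8779       539.3897
  6       131.25       103.7288       622.3727
  7       131.25        99.7392       698.1745
  8       131.25        95.9031       767.2247
  9       131.25        92.2145       829.9306
  10    5,131.25     3,466.4886    34,664.8864
  Σ                  4,442.3759    39,289.6910
Price P = Σ PV = 4,442.3759.
Macaulay duration = Σ(t·PV) / P = 39,289.6910 / 4,442.3759 = 8.84430 half-year periods.
In years: 8.84430 / 2 = 4.42215 years.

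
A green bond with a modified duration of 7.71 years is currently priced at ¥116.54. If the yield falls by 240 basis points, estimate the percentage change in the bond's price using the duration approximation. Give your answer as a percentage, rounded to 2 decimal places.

Duration approximation: ΔP/P ≈ -D_mod · Δy = -7.71 × (-0.024) = +0.185040.
As a percentage: +18.5040%.

+18.50%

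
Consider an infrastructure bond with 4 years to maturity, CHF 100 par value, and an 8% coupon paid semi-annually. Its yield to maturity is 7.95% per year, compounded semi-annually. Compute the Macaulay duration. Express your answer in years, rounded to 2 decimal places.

Periodic yield y = 0.03975. Discount each cash flow and weight by its period:
  t   CF        PV=CF/(1+0.03975)^t    t·PV
  1         4.00         3.8471         3.8471
  2         4.00         3.7000         7.4000
  3         4.00         3.5586        10.6757
  4         4.00         3.4225        13.6900
  5         4.00         3.2917        16.4583
  6         4.00         3.1658        18.9949
  7         4.00         3.0448        21.3135
  8       104.00        76.1381       609.1046
  Σ                    100.1685       701.4842
Price P = Σ PV = 100.1685.
Macaulay duration = Σ(t·PV) / P = 701.4842 / 100.1685 = 7.00304 half-year periods.
In years: 7.00304 / 2 = 3.50152 years.

3.50 years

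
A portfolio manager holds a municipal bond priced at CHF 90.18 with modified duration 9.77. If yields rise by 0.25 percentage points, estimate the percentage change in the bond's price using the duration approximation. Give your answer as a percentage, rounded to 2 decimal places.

Duration approximation: ΔP/P ≈ -D_mod · Δy = -9.77 × (+0.0025) = -0.024425.
As a percentage: -2.4425%.

-2.44%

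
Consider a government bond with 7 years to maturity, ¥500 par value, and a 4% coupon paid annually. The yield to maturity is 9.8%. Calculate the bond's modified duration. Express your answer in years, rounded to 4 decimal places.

5.5343 years

Periodic yield y = 0.098. First find Macaulay duration:
  t   CF        PV=CF/(1+0.098)^t    t·PV
  1        20.00        18.2149        18.2149
  2        20.00        16.5892        33.1784
  3        20.00        15.1086        45.3257
  4        20.00        13.7601        55.0403
  5        20.00        12.5319        62.6597
  6        20.00        11.4134        68.4805
  7       520.00       270.2632     1,891.8426
  Σ                    357.8814     2,174.7421
P = 357.8814; Macaulay duration = 2,174.7421 / 357.8814 = 6.07671 years.
Modified duration = D_Mac / (1 + y) = 6.07671 / 1.098 = 5.53435 years.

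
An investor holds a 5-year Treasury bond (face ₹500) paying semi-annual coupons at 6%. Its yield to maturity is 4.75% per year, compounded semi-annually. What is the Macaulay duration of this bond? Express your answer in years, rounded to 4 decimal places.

4.4122 years

Periodic yield y = 0.02375. Discount each cash flow and weight by its period:
  t   CF        PV=CF/(1+0.02375)^t    t·PV
  1        15.00        14.6520        14.6520
  2        15.00        14.3121        28.6242
  3        15.00        13.9801        41.9402
  4        15.00        13.6558        54.6230
  5        15.00        13.3390        66.6948
  6        15.00        13.0295        78.1770
  7        15.00        12.7272        89.0906
  8        15.00        12.4320        99.4558
  9        15.00        12.1436       109.2920
  10      515.00       407.2566     4,072.5655
  Σ                    527.5277     4,655.1151
Price P = Σ PV = 527.5277.
Macaulay duration = Σ(t·PV) / P = 4,655.1151 / 527.5277 = 8.82440 half-year periods.
In years: 8.82440 / 2 = 4.41220 years.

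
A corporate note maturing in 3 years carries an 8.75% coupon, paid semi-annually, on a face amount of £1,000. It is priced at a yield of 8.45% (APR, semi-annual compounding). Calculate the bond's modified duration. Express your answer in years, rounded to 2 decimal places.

Periodic yield y = 0.04225. First find Macaulay duration:
  t   CF        PV=CF/(1+0.04225)^t    t·PV
  1        43.75        41.9765        41.9765
  2        43.75        40.2749        80.5498
  3        43.75        38.6422       115.9267
  4        43.75        37.0758       148.3032
  5        43.75        35.5728       177.8642
  6     1,043.75       814.2637     4,885.5821
  Σ                  1,007.8059     5,450.2025
P = 1,007.8059; Macaulay duration = 5,450.2025 / 1,007.8059 = 5.40799 half-year periods = 2.70399 years.
Modified duration = D_Mac / (1 + y) = 2.70399 / 1.04225 = 2.59438 years.

2.59 years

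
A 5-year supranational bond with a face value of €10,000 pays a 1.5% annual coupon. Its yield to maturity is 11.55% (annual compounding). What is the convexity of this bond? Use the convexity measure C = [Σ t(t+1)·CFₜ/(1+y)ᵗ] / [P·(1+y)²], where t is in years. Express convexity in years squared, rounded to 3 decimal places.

With y = 0.1155:
  t   CF        PV=CF/(1+0.1155)^t    t·PV        t(t+1)·PV
  1       150.00       134.4688       134.4688         268.9377
  2       150.00       120.5458       241.0916         723.2748
  3       150.00       108.0644       324.1931       1,296.7725
  4       150.00        96.8753       387.5011       1,937.5056
  5    10,150.00     5,876.4923    29,382.4613     176,294.7681
  Σ                  6,336.4466    30,469.7160     180,521.2586
P = 6,336.4466.
Convexity = Σ t(t+1)·PV / [P·(1+y)²] = 180,521.2586 / (6,336.4466 × 1.244340) = 22.89515.

22.895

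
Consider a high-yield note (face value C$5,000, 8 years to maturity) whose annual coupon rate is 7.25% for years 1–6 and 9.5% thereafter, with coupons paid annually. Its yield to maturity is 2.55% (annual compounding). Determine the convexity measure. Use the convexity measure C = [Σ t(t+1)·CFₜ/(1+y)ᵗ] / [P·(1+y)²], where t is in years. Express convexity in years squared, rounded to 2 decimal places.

52.70

With y = 0.0255:
  t   CF        PV=CF/(1+0.0255)^t    t·PV        t(t+1)·PV
  1       362.50       353.4861       353.4861         706.9722
  2       362.50       344.6963       689.3927       2,068.1781
  3       362.50       336.1252     1,008.3755       4,033.5019
  4       362.50       327.7671     1,311.0684       6,555.3419
  5       362.50       319.6169     1,598.0843       9,588.5060
  6       362.50       311.6693     1,870.0158      13,090.1105
  7       475.00       398.2392     2,787.6741      22,301.3926
  8     5,475.00     4,476.0900    35,808.7196     322,278.4768
  Σ                  6,867.6900    45,426.8165     380,622.4799
P = 6,867.6900.
Convexity = Σ t(t+1)·PV / [P·(1+y)²] = 380,622.4799 / (6,867.6900 × 1.051650) = 52.70022.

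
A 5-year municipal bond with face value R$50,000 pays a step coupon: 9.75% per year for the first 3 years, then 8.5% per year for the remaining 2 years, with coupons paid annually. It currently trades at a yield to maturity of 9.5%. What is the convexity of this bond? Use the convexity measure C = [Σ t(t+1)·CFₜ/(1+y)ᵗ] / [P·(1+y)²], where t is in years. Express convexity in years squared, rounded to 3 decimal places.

19.668

With y = 0.095:
  t   CF        PV=CF/(1+0.095)^t    t·PV        t(t+1)·PV
  1     4,875.00     4,452.0548     4,452.0548       8,904.1096
  2     4,875.00     4,065.8035     8,131.6069      24,394.8208
  3     4,875.00     3,713.0625    11,139.1876      44,556.7503
  4     4,250.00     2,956.1907    11,824.7630      59,123.8149
  5    54,250.00    34,461.1008   172,305.5042   1,033,833.0252
  Σ                 49,648.2124   207,853.1165   1,170,812.5209
P = 49,648.2124.
Convexity = Σ t(t+1)·PV / [P·(1+y)²] = 1,170,812.5209 / (49,648.2124 × 1.199025) = 19.66779.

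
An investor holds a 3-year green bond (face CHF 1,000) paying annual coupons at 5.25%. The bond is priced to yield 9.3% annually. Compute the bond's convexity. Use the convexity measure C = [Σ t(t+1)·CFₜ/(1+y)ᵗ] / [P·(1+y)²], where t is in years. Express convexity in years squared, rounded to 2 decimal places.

With y = 0.093:
  t   CF        PV=CF/(1+0.093)^t    t·PV        t(t+1)·PV
  1        52.50        48.0329        48.0329          96.0659
  2        52.50        43.9460        87.8919         263.6758
  3     1,052.50       806.0493     2,418.1480       9,672.5919
  Σ                    898.0282     2,554.0728      10,032.3335
P = 898.0282.
Convexity = Σ t(t+1)·PV / [P·(1+y)²] = 10,032.3335 / (898.0282 × 1.194649) = 9.35129.

9.35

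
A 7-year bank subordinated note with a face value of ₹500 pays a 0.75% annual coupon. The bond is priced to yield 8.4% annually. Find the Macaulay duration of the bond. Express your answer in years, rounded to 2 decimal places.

Periodic yield y = 0.084. Discount each cash flow and weight by its year:
  t   CF        PV=CF/(1+0.084)^t    t·PV
  1         3.75         3.4594         3.4594
  2         3.75         3.1913         6.3827
  3         3.75         2.9440         8.8321
  4         3.75         2.7159        10.8636
  5         3.75         2.5054        12.5272
  6         3.75         2.3113        13.8678
  7       503.75       286.4244     2,004.9711
  Σ                    303.5519     2,060.9039
Price P = Σ PV = 303.5519.
Macaulay duration = Σ(t·PV) / P = 2,060.9039 / 303.5519 = 6.78930 years.

6.79 years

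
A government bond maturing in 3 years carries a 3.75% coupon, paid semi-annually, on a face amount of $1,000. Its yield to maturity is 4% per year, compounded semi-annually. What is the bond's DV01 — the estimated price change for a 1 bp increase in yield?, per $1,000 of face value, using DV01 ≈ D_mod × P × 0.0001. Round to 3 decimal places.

$0.279

Periodic yield y = 0.02.
  t   CF        PV=CF/(1+0.02)^t    t·PV
  1        18.75        18.3824        18.3824
  2        18.75        18.0219        36.0438
  3        18.75        17.6685        53.0056
  4        18.75        17.3221        69.2884
  5        18.75        16.9825        84.9123
  6     1,018.75       904.6208     5,427.7251
  Σ                    992.9982     5,689.3576
P = 992.9982; D_Mac = 5.72947 half-year periods = 2.86474 yrs; D_mod = 2.80857 yrs.
DV01 ≈ 2.80857 × 992.9982 × 0.0001 = 0.278890.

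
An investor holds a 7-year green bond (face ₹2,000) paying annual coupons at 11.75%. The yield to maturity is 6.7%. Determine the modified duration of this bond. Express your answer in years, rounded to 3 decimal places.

5.028 years

Periodic yield y = 0.067. First find Macaulay duration:
  t   CF        PV=CF/(1+0.067)^t    t·PV
  1       235.00       220.2437       220.2437
  2       235.00       206.4139       412.8279
  3       235.00       193.4526       580.3578
  4       235.00       181.3052       725.2207
  5       235.00       169.9205       849.6025
  6       235.00       159.2507       955.5042
  7     2,235.00     1,419.4712     9,936.2985
  Σ                  2,550.0578    13,680.0553
P = 2,550.0578; Macaulay duration = 13,680.0553 / 2,550.0578 = 5.36461 years.
Modified duration = D_Mac / (1 + y) = 5.36461 / 1.067 = 5.02775 years.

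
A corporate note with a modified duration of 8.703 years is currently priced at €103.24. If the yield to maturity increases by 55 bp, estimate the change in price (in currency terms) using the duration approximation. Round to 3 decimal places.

-€4.942

Duration approximation: ΔP/P ≈ -D_mod · Δy = -8.703 × (+0.0055) = -0.0478665.
ΔP ≈ 103.24 × (-0.0478665) = -4.94173746.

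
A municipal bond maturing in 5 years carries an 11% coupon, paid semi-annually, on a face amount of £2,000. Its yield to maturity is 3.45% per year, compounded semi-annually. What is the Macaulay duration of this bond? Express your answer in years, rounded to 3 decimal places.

Periodic yield y = 0.01725. Discount each cash flow and weight by its period:
  t   CF        PV=CF/(1+0.01725)^t    t·PV
  1       110.00       108.1347       108.1347
  2       110.00       106.3010       212.6020
  3       110.00       104.4984       313.4952
  4       110.00       102.7264       410.9054
  5       110.00       100.9844       504.9219
  6       110.00        99.2719       595.6316
  7       110.00        97.5885       683.1197
  8       110.00        95.9337       767.4694
  9       110.00        94.3069       848.7620
  10    2,110.00     1,778.3018    17,783.0181
  Σ                  2,688.0476    22,228.0600
Price P = Σ PV = 2,688.0476.
Macaulay duration = Σ(t·PV) / P = 22,228.0600 / 2,688.0476 = 8.26922 half-year periods.
In years: 8.26922 / 2 = 4.13461 years.

4.135 years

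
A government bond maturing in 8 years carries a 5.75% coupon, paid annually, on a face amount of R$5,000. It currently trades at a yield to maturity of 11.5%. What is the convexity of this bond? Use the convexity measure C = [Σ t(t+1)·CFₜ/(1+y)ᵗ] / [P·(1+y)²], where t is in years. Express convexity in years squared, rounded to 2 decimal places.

42.25

With y = 0.115:
  t   CF        PV=CF/(1+0.115)^t    t·PV        t(t+1)·PV
  1       287.50       257.8475       257.8475         515.6951
  2       287.50       231.2534       462.5068       1,387.5204
  3       287.50       207.4021       622.2064       2,488.8258
  4       287.50       186.0109       744.0436       3,720.2179
  5       287.50       166.8259       834.1296       5,004.7774
  6       287.50       149.6197       897.7179       6,284.0254
  7       287.50       134.1880       939.3162       7,514.5297
  8     5,287.50     2,213.3569    17,706.8549     159,361.6940
  Σ                  3,546.5044    22,464.6229     186,277.2857
P = 3,546.5044.
Convexity = Σ t(t+1)·PV / [P·(1+y)²] = 186,277.2857 / (3,546.5044 × 1.243225) = 42.24834.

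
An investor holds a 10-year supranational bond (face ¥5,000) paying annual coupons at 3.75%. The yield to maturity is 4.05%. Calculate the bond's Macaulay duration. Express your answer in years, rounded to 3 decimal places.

8.499 years

Periodic yield y = 0.0405. Discount each cash flow and weight by its year:
  t   CF        PV=CF/(1+0.0405)^t    t·PV
  1       187.50       180.2018       180.2018
  2       187.50       173.1877       346.3754
  3       187.50       166.4466       499.3399
  4       187.50       159.9679       639.8717
  5       187.50       153.7414       768.7070
  6       187.50       147.7572       886.5434
  7       187.50       142.0060       994.0420
  8       187.50       136.4786     1,091.8289
  9       187.50       131.1664     1,180.4974
  10    5,187.50     3,487.6851    34,876.8509
  Σ                  4,878.6388    41,464.2585
Price P = Σ PV = 4,878.6388.
Macaulay duration = Σ(t·PV) / P = 41,464.2585 / 4,878.6388 = 8.49914 years.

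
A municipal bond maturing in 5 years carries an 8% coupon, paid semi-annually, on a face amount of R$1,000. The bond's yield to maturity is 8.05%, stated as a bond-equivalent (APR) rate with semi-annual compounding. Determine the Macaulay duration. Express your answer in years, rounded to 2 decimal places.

4.22 years

Periodic yield y = 0.04025. Discount each cash flow and weight by its period:
  t   CF        PV=CF/(1+0.04025)^t    t·PV
  1        40.00        38.4523        38.4523
  2        40.00        36.9645        73.9290
  3        40.00        35.5342       106.6027
  4        40.00        34.1593       136.6372
  5        40.00        32.8376       164.1880
  6        40.00        31.5670       189.4021
  7        40.00        30.3456       212.4193
  8        40.00        29.1715       233.3717
  9        40.00        28.0427       252.3847
  10    1,040.00       700.9001     7,009.0006
  Σ                    997.9748     8,416.3875
Price P = Σ PV = 997.9748.
Macaulay duration = Σ(t·PV) / P = 8,416.3875 / 997.9748 = 8.43347 half-year periods.
In years: 8.43347 / 2 = 4.21673 years.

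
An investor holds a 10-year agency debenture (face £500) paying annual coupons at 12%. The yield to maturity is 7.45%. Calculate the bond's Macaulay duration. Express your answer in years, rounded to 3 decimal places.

Periodic yield y = 0.0745. Discount each cash flow and weight by its year:
  t   CF        PV=CF/(1+0.0745)^t    t·PV
  1        60.00        55.8399        55.8399
  2        60.00        51.9683       103.9366
  3        60.00        48.3651       145.0953
  4        60.00        45.0117       180.0469
  5        60.00        41.8908       209.4542
  6        60.00        38.9864       233.9182
  7        60.00        36.2833       253.9828
  8        60.00        33.7676       270.1406
  9        60.00        31.4263       282.8368
  10      560.00       272.9756     2,729.7560
  Σ                    656.5150     4,465.0073
Price P = Σ PV = 656.5150.
Macaulay duration = Σ(t·PV) / P = 4,465.0073 / 656.5150 = 6.80107 years.

6.801 years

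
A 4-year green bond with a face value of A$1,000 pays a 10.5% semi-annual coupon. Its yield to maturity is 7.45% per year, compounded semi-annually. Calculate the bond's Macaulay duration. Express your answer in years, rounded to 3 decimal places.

Periodic yield y = 0.03725. Discount each cash flow and weight by its period:
  t   CF        PV=CF/(1+0.03725)^t    t·PV
  1        52.50        50.6146        50.6146
  2        52.50        48.7969        97.5938
  3        52.50        47.0445       141.1335
  4        52.50        45.3550       181.4201
  5        52.50        43.7262       218.6312
  6        52.50        42.1559       252.9356
  7        52.50        40.6420       284.4941
  8     1,052.50       785.5151     6,284.1211
  Σ                  1,103.8504     7,510.9440
Price P = Σ PV = 1,103.8504.
Macaulay duration = Σ(t·PV) / P = 7,510.9440 / 1,103.8504 = 6.80431 half-year periods.
In years: 6.80431 / 2 = 3.40216 years.

3.402 years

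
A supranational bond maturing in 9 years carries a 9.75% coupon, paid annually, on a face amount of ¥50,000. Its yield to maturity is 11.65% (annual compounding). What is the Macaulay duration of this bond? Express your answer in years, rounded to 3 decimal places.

Periodic yield y = 0.1165. Discount each cash flow and weight by its year:
  t   CF        PV=CF/(1+0.1165)^t    t·PV
  1     4,875.00     4,366.3233     4,366.3233
  2     4,875.00     3,910.7240     7,821.4480
  3     4,875.00     3,502.6637    10,507.9910
  4     4,875.00     3,137.1820    12,548.7279
  5     4,875.00     2,809.8361    14,049.1803
  6     4,875.00     2,516.6467    15,099.8803
  7     4,875.00     2,254.0499    15,778.3494
  8     4,875.00     2,018.8535    16,150.8278
  9    54,875.00    20,353.8227   183,184.4041
  Σ                 44,870.1018   279,507.1322
Price P = Σ PV = 44,870.1018.
Macaulay duration = Σ(t·PV) / P = 279,507.1322 / 44,870.1018 = 6.22925 years.

6.229 years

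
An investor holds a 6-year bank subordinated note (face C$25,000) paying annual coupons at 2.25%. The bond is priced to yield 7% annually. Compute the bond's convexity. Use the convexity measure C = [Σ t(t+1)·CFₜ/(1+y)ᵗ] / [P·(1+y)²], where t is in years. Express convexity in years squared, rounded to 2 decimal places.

With y = 0.07:
  t   CF        PV=CF/(1+0.07)^t    t·PV        t(t+1)·PV
  1       562.50       525.7009       525.7009       1,051.4019
  2       562.50       491.3093       982.6186       2,947.8557
  3       562.50       459.1676     1,377.5027       5,510.0107
  4       562.50       429.1286     1,716.5142       8,582.5711
  5       562.50       401.0547     2,005.2736      12,031.6418
  6    25,562.50    17,033.3731   102,200.2386     715,401.6700
  Σ                 19,339.7342   108,807.8486     745,525.1512
P = 19,339.7342.
Convexity = Σ t(t+1)·PV / [P·(1+y)²] = 745,525.1512 / (19,339.7342 × 1.144900) = 33.67009.

33.67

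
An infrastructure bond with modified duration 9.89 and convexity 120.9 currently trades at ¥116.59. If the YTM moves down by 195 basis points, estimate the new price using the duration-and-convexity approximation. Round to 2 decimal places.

¥141.75

Duration effect: -D_mod·Δy = -9.89 × (-0.0195) = +0.192855
Convexity effect: ½·C·(Δy)² = 0.5 × 120.9 × (-0.0195)² = +0.0229861125
ΔP/P ≈ +0.192855 + 0.0229861125 = +0.2158411125
New price ≈ 116.59 × (1 + 0.2158411125) = 141.754915306375.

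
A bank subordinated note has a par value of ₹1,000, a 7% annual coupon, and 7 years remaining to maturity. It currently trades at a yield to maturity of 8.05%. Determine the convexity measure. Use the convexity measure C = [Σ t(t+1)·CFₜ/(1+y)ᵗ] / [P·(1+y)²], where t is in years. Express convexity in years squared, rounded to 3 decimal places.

With y = 0.0805:
  t   CF        PV=CF/(1+0.0805)^t    t·PV        t(t+1)·PV
  1        70.00        64.7848        64.7848         129.5696
  2        70.00        59.9582       119.9164         359.7491
  3        70.00        55.4912       166.4735         665.8938
  4        70.00        51.3569       205.4277       1,027.1384
  5        70.00        47.5307       237.6535       1,425.9209
  6        70.00        43.9895       263.9372       1,847.5606
  7     1,070.00       622.3152     4,356.2061      34,849.6488
  Σ                    945.4265     5,414.3991      40,305.4813
P = 945.4265.
Convexity = Σ t(t+1)·PV / [P·(1+y)²] = 40,305.4813 / (945.4265 × 1.167480) = 36.51630.

36.516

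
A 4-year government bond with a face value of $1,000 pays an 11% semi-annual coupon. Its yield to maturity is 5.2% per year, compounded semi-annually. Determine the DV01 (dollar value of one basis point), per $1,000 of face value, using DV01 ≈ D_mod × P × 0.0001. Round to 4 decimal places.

$0.4010

Periodic yield y = 0.026.
  t   CF        PV=CF/(1+0.026)^t    t·PV
  1        55.00        53.6062        53.6062
  2        55.00        52.2478       104.4956
  3        55.00        50.9238       152.7713
  4        55.00        49.6333       198.5332
  5        55.00        48.3755       241.8777
  6        55.00        47.1497       282.8979
  7        55.00        45.9548       321.6838
  8     1,055.00       859.1591     6,873.2725
  Σ                  1,207.0502     8,229.1383
P = 1,207.0502; D_Mac = 6.81756 half-year periods = 3.40878 yrs; D_mod = 3.32240 yrs.
DV01 ≈ 3.32240 × 1,207.0502 × 0.0001 = 0.401030.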